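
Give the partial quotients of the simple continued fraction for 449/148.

Run the Euclidean algorithm on 449 and 148; the successive quotients are the partial quotients a_0, a_1, ... (each step inverts the fractional part left over by the previous one):
  449 = 3*148 + 5, so a_0 = 3.
  148 = 29*5 + 3, so a_1 = 29.
  5 = 1*3 + 2, so a_2 = 1.
  3 = 1*2 + 1, so a_3 = 1.
  2 = 2*1 + 0, so a_4 = 2.
The remainder reaches 0 after 5 divisions, so the expansion has 5 partial quotients, read off in order.

[3; 29, 1, 1, 2]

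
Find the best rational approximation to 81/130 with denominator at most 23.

Expand x = 81/130 as a continued fraction with the Euclidean algorithm:
  81 = 0*130 + 81, so a_0 = 0.
  130 = 1*81 + 49, so a_1 = 1.
  81 = 1*49 + 32, so a_2 = 1.
  49 = 1*32 + 17, so a_3 = 1.
  32 = 1*17 + 15, so a_4 = 1.
  17 = 1*15 + 2, so a_5 = 1.
  15 = 7*2 + 1, so a_6 = 7.
  2 = 2*1 + 0, so a_7 = 2.
so x = [0; 1, 1, 1, 1, 1, 7, 2].
Convergents (p_i = a_i*p_{i-1} + p_{i-2}, q_i = a_i*q_{i-1} + q_{i-2} with p_{-2}=0, p_{-1}=1, q_{-2}=1, q_{-1}=0), until the denominator exceeds 23:
  i=0: a_0=0, p_0 = 0*1 + 0 = 0, q_0 = 0*0 + 1 = 1.
  i=1: a_1=1, p_1 = 1*0 + 1 = 1, q_1 = 1*1 + 0 = 1.
  i=2: a_2=1, p_2 = 1*1 + 0 = 1, q_2 = 1*1 + 1 = 2.
  i=3: a_3=1, p_3 = 1*1 + 1 = 2, q_3 = 1*2 + 1 = 3.
  i=4: a_4=1, p_4 = 1*2 + 1 = 3, q_4 = 1*3 + 2 = 5.
  i=5: a_5=1, p_5 = 1*3 + 2 = 5, q_5 = 1*5 + 3 = 8.
  i=6: a_6=7, p_6 = 7*5 + 3 = 38, q_6 = 7*8 + 5 = 61.
q_6 = 61 > 23, so the last convergent with denominator <= 23 is p_5/q_5 = 5/8.
The closest fraction with denominator <= 23 is either p_5/q_5 or the intermediate fraction (k*p_5 + p_4)/(k*q_5 + q_4) with the largest k >= 1 whose denominator stays <= 23; these approach x as k grows, and every other convergent or intermediate fraction in range is farther away.
Largest k: floor((23 - q_4)/q_5) = floor((23 - 5)/8) = 2.
That gives (2*5 + 3)/(2*8 + 5) = 13/21.
Compare the errors: |x - 5/8| = |81*8 - 5*130|/(130*8) = 2/1040, and |x - 13/21| = |81*21 - 13*130|/(130*21) = 11/2730.
Cross-multiplying, 2*2730 = 5460 < 11440 = 11*1040, so 2/1040 is smaller: the convergent 5/8 is closer to x than 13/21.

5/8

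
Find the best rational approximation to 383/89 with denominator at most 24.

Expand x = 383/89 as a continued fraction with the Euclidean algorithm:
  383 = 4*89 + 27, so a_0 = 4.
  89 = 3*27 + 8, so a_1 = 3.
  27 = 3*8 + 3, so a_2 = 3.
  8 = 2*3 + 2, so a_3 = 2.
  3 = 1*2 + 1, so a_4 = 1.
  2 = 2*1 + 0, so a_5 = 2.
so x = [4; 3, 3, 2, 1, 2].
Convergents (p_i = a_i*p_{i-1} + p_{i-2}, q_i = a_i*q_{i-1} + q_{i-2} with p_{-2}=0, p_{-1}=1, q_{-2}=1, q_{-1}=0), until the denominator exceeds 24:
  i=0: a_0=4, p_0 = 4*1 + 0 = 4, q_0 = 4*0 + 1 = 1.
  i=1: a_1=3, p_1 = 3*4 + 1 = 13, q_1 = 3*1 + 0 = 3.
  i=2: a_2=3, p_2 = 3*13 + 4 = 43, q_2 = 3*3 + 1 = 10.
  i=3: a_3=2, p_3 = 2*43 + 13 = 99, q_3 = 2*10 + 3 = 23.
  i=4: a_4=1, p_4 = 1*99 + 43 = 142, q_4 = 1*23 + 10 = 33.
q_4 = 33 > 24, so the last convergent with denominator <= 24 is p_3/q_3 = 99/23.
The closest fraction with denominator <= 24 is either p_3/q_3 or the intermediate fraction (k*p_3 + p_2)/(k*q_3 + q_2) with the largest k >= 1 whose denominator stays <= 24; these approach x as k grows, and every other convergent or intermediate fraction in range is farther away.
Largest k: floor((24 - q_2)/q_3) = floor((24 - 10)/23) = 0.
Since k = 0, no intermediate fraction beyond p_3/q_3 has denominator <= 24, so the convergent 99/23 is the closest (its error is |383*23 - 99*89|/(89*23) = 2/2047).

99/23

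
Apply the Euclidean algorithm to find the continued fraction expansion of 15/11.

Run the Euclidean algorithm on 15 and 11; the successive quotients are the partial quotients a_0, a_1, ... (each step inverts the fractional part left over by the previous one):
  15 = 1*11 + 4, so a_0 = 1.
  11 = 2*4 + 3, so a_1 = 2.
  4 = 1*3 + 1, so a_2 = 1.
  3 = 3*1 + 0, so a_3 = 3.
The remainder reaches 0 after 4 divisions, so the expansion has 4 partial quotients, read off in order.

[1; 2, 1, 3]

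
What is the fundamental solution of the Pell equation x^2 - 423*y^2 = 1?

(x, y) = (4607, 224)

First expand sqrt(423) as a continued fraction. With x_i = (sqrt(423) + m_i)/d_i and (m_0, d_0) = (0, 1): a_0 = floor(sqrt(423)) = 20, since 20^2 = 400 <= 423 < 441 = 21^2.
Iterate m_{i+1} = d_i*a_i - m_i, d_{i+1} = (423 - m_{i+1}^2)/d_i, a_{i+1} = floor((a_0 + m_{i+1})/d_{i+1}):
  m_1 = 1*20 - 0 = 20, d_1 = (423 - 20^2)/1 = 23/1 = 23, a_1 = floor((20 + 20)/23) = 1.
  m_2 = 23*1 - 20 = 3, d_2 = (423 - 3^2)/23 = 414/23 = 18, a_2 = floor((20 + 3)/18) = 1.
  m_3 = 18*1 - 3 = 15, d_3 = (423 - 15^2)/18 = 198/18 = 11, a_3 = floor((20 + 15)/11) = 3.
  m_4 = 11*3 - 15 = 18, d_4 = (423 - 18^2)/11 = 99/11 = 9, a_4 = floor((20 + 18)/9) = 4.
  m_5 = 9*4 - 18 = 18, d_5 = (423 - 18^2)/9 = 99/9 = 11, a_5 = floor((20 + 18)/11) = 3.
  m_6 = 11*3 - 18 = 15, d_6 = (423 - 15^2)/11 = 198/11 = 18, a_6 = floor((20 + 15)/18) = 1.
  m_7 = 18*1 - 15 = 3, d_7 = (423 - 3^2)/18 = 414/18 = 23, a_7 = floor((20 + 3)/23) = 1.
  m_8 = 23*1 - 3 = 20, d_8 = (423 - 20^2)/23 = 23/23 = 1, a_8 = floor((20 + 20)/1) = 40.
  m_9 = 1*40 - 20 = 20, d_9 = (423 - 20^2)/1 = 23/1 = 23: (m_9, d_9) = (m_1, d_1) = (20, 23), so from here the quotients repeat a_1, ..., a_8; the period length is 8.
So sqrt(423) = [20; (1, 1, 3, 4, 3, 1, 1, 40)] with period length k = 8.
k is even, so the fundamental solution of x^2 - 423y^2 = 1 is (p_{k-1}, q_{k-1}) = (p_7, q_7); compute convergents through index 7.
Convergents (p_i = a_i*p_{i-1} + p_{i-2}, q_i = a_i*q_{i-1} + q_{i-2} with p_{-2}=0, p_{-1}=1, q_{-2}=1, q_{-1}=0):
  i=0: a_0=20, p_0 = 20*1 + 0 = 20, q_0 = 20*0 + 1 = 1.
  i=1: a_1=1, p_1 = 1*20 + 1 = 21, q_1 = 1*1 + 0 = 1.
  i=2: a_2=1, p_2 = 1*21 + 20 = 41, q_2 = 1*1 + 1 = 2.
  i=3: a_3=3, p_3 = 3*41 + 21 = 144, q_3 = 3*2 + 1 = 7.
  i=4: a_4=4, p_4 = 4*144 + 41 = 617, q_4 = 4*7 + 2 = 30.
  i=5: a_5=3, p_5 = 3*617 + 144 = 1995, q_5 = 3*30 + 7 = 97.
  i=6: a_6=1, p_6 = 1*1995 + 617 = 2612, q_6 = 1*97 + 30 = 127.
  i=7: a_7=1, p_7 = 1*2612 + 1995 = 4607, q_7 = 1*127 + 97 = 224.
Check: 4607^2 - 423*224^2 = 21224449 - 21224448 = 1, so (x, y) = (4607, 224) solves the equation, and by the theorem it is the least positive solution.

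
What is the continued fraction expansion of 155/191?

Run the Euclidean algorithm on 155 and 191; the successive quotients are the partial quotients a_0, a_1, ... (each step inverts the fractional part left over by the previous one):
  155 = 0*191 + 155, so a_0 = 0.
  191 = 1*155 + 36, so a_1 = 1.
  155 = 4*36 + 11, so a_2 = 4.
  36 = 3*11 + 3, so a_3 = 3.
  11 = 3*3 + 2, so a_4 = 3.
  3 = 1*2 + 1, so a_5 = 1.
  2 = 2*1 + 0, so a_6 = 2.
The remainder reaches 0 after 7 divisions, so the expansion has 7 partial quotients, read off in order.

[0; 1, 4, 3, 3, 1, 2]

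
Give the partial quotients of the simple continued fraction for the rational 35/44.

Run the Euclidean algorithm on 35 and 44; the successive quotients are the partial quotients a_0, a_1, ... (each step inverts the fractional part left over by the previous one):
  35 = 0*44 + 35, so a_0 = 0.
  44 = 1*35 + 9, so a_1 = 1.
  35 = 3*9 + 8, so a_2 = 3.
  9 = 1*8 + 1, so a_3 = 1.
  8 = 8*1 + 0, so a_4 = 8.
The remainder reaches 0 after 5 divisions, so the expansion has 5 partial quotients, read off in order.

[0; 1, 3, 1, 8]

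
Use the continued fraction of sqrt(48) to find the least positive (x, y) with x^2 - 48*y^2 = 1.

(x, y) = (7, 1)

First expand sqrt(48) as a continued fraction. With x_i = (sqrt(48) + m_i)/d_i and (m_0, d_0) = (0, 1): a_0 = floor(sqrt(48)) = 6, since 6^2 = 36 <= 48 < 49 = 7^2.
Iterate m_{i+1} = d_i*a_i - m_i, d_{i+1} = (48 - m_{i+1}^2)/d_i, a_{i+1} = floor((a_0 + m_{i+1})/d_{i+1}):
  m_1 = 1*6 - 0 = 6, d_1 = (48 - 6^2)/1 = 12/1 = 12, a_1 = floor((6 + 6)/12) = 1.
  m_2 = 12*1 - 6 = 6, d_2 = (48 - 6^2)/12 = 12/12 = 1, a_2 = floor((6 + 6)/1) = 12.
  m_3 = 1*12 - 6 = 6, d_3 = (48 - 6^2)/1 = 12/1 = 12: (m_3, d_3) = (m_1, d_1) = (6, 12), so from here the quotients repeat a_1, a_2; the period length is 2.
So sqrt(48) = [6; (1, 12)] with period length k = 2.
k is even, so the fundamental solution of x^2 - 48y^2 = 1 is (p_{k-1}, q_{k-1}) = (p_1, q_1); compute convergents through index 1.
Convergents (p_i = a_i*p_{i-1} + p_{i-2}, q_i = a_i*q_{i-1} + q_{i-2} with p_{-2}=0, p_{-1}=1, q_{-2}=1, q_{-1}=0):
  i=0: a_0=6, p_0 = 6*1 + 0 = 6, q_0 = 6*0 + 1 = 1.
  i=1: a_1=1, p_1 = 1*6 + 1 = 7, q_1 = 1*1 + 0 = 1.
Check: 7^2 - 48*1^2 = 49 - 48 = 1, so (x, y) = (7, 1) solves the equation, and by the theorem it is the least positive solution.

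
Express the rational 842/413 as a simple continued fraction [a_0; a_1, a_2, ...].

Run the Euclidean algorithm on 842 and 413; the successive quotients are the partial quotients a_0, a_1, ... (each step inverts the fractional part left over by the previous one):
  842 = 2*413 + 16, so a_0 = 2.
  413 = 25*16 + 13, so a_1 = 25.
  16 = 1*13 + 3, so a_2 = 1.
  13 = 4*3 + 1, so a_3 = 4.
  3 = 3*1 + 0, so a_4 = 3.
The remainder reaches 0 after 5 divisions, so the expansion has 5 partial quotients, read off in order.

[2; 25, 1, 4, 3]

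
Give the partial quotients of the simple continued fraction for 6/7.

[0; 1, 6]

Run the Euclidean algorithm on 6 and 7; the successive quotients are the partial quotients a_0, a_1, ... (each step inverts the fractional part left over by the previous one):
  6 = 0*7 + 6, so a_0 = 0.
  7 = 1*6 + 1, so a_1 = 1.
  6 = 6*1 + 0, so a_2 = 6.
The remainder reaches 0 after 3 divisions, so the expansion has 3 partial quotients, read off in order.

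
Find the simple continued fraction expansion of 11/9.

[1; 4, 2]

Run the Euclidean algorithm on 11 and 9; the successive quotients are the partial quotients a_0, a_1, ... (each step inverts the fractional part left over by the previous one):
  11 = 1*9 + 2, so a_0 = 1.
  9 = 4*2 + 1, so a_1 = 4.
  2 = 2*1 + 0, so a_2 = 2.
The remainder reaches 0 after 3 divisions, so the expansion has 3 partial quotients, read off in order.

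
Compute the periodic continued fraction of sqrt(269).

Write x_i = (sqrt(269) + m_i)/d_i with (m_0, d_0) = (0, 1). a_0 = floor(sqrt(269)) = 16, since 16^2 = 256 <= 269 < 289 = 17^2.
Iterate m_{i+1} = d_i*a_i - m_i, d_{i+1} = (269 - m_{i+1}^2)/d_i, a_{i+1} = floor((a_0 + m_{i+1})/d_{i+1}):
  m_1 = 1*16 - 0 = 16, d_1 = (269 - 16^2)/1 = 13/1 = 13, a_1 = floor((16 + 16)/13) = 2.
  m_2 = 13*2 - 16 = 10, d_2 = (269 - 10^2)/13 = 169/13 = 13, a_2 = floor((16 + 10)/13) = 2.
  m_3 = 13*2 - 10 = 16, d_3 = (269 - 16^2)/13 = 13/13 = 1, a_3 = floor((16 + 16)/1) = 32.
  m_4 = 1*32 - 16 = 16, d_4 = (269 - 16^2)/1 = 13/1 = 13: (m_4, d_4) = (m_1, d_1) = (16, 13), so from here the quotients repeat a_1, ..., a_3; the period length is 3.
Hence the expansion of sqrt(269) is a_0 = 16 followed by the repeating block 2, 2, 32 (period 3).

[16; (2, 2, 32)]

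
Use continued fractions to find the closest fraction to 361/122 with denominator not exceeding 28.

71/24

Expand x = 361/122 as a continued fraction with the Euclidean algorithm:
  361 = 2*122 + 117, so a_0 = 2.
  122 = 1*117 + 5, so a_1 = 1.
  117 = 23*5 + 2, so a_2 = 23.
  5 = 2*2 + 1, so a_3 = 2.
  2 = 2*1 + 0, so a_4 = 2.
so x = [2; 1, 23, 2, 2].
Convergents (p_i = a_i*p_{i-1} + p_{i-2}, q_i = a_i*q_{i-1} + q_{i-2} with p_{-2}=0, p_{-1}=1, q_{-2}=1, q_{-1}=0), until the denominator exceeds 28:
  i=0: a_0=2, p_0 = 2*1 + 0 = 2, q_0 = 2*0 + 1 = 1.
  i=1: a_1=1, p_1 = 1*2 + 1 = 3, q_1 = 1*1 + 0 = 1.
  i=2: a_2=23, p_2 = 23*3 + 2 = 71, q_2 = 23*1 + 1 = 24.
  i=3: a_3=2, p_3 = 2*71 + 3 = 145, q_3 = 2*24 + 1 = 49.
q_3 = 49 > 28, so the last convergent with denominator <= 28 is p_2/q_2 = 71/24.
The closest fraction with denominator <= 28 is either p_2/q_2 or the intermediate fraction (k*p_2 + p_1)/(k*q_2 + q_1) with the largest k >= 1 whose denominator stays <= 28; these approach x as k grows, and every other convergent or intermediate fraction in range is farther away.
Largest k: floor((28 - q_1)/q_2) = floor((28 - 1)/24) = 1.
That gives (1*71 + 3)/(1*24 + 1) = 74/25.
Compare the errors: |x - 71/24| = |361*24 - 71*122|/(122*24) = 2/2928, and |x - 74/25| = |361*25 - 74*122|/(122*25) = 3/3050.
Cross-multiplying, 2*3050 = 6100 < 8784 = 3*2928, so 2/2928 is smaller: the convergent 71/24 is closer to x than 74/25.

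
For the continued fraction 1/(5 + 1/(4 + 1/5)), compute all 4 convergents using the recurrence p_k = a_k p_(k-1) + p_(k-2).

Using the convergent recurrence p_i = a_i*p_{i-1} + p_{i-2}, q_i = a_i*q_{i-1} + q_{i-2} with p_{-2}=0, p_{-1}=1, q_{-2}=1, q_{-1}=0:
  i=0: a_0=0, p_0 = 0*1 + 0 = 0, q_0 = 0*0 + 1 = 1.
  i=1: a_1=5, p_1 = 5*0 + 1 = 1, q_1 = 5*1 + 0 = 5.
  i=2: a_2=4, p_2 = 4*1 + 0 = 4, q_2 = 4*5 + 1 = 21.
  i=3: a_3=5, p_3 = 5*4 + 1 = 21, q_3 = 5*21 + 5 = 110.

0/1, 1/5, 4/21, 21/110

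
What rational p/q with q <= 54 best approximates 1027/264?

179/46

Expand x = 1027/264 as a continued fraction with the Euclidean algorithm:
  1027 = 3*264 + 235, so a_0 = 3.
  264 = 1*235 + 29, so a_1 = 1.
  235 = 8*29 + 3, so a_2 = 8.
  29 = 9*3 + 2, so a_3 = 9.
  3 = 1*2 + 1, so a_4 = 1.
  2 = 2*1 + 0, so a_5 = 2.
so x = [3; 1, 8, 9, 1, 2].
Convergents (p_i = a_i*p_{i-1} + p_{i-2}, q_i = a_i*q_{i-1} + q_{i-2} with p_{-2}=0, p_{-1}=1, q_{-2}=1, q_{-1}=0), until the denominator exceeds 54:
  i=0: a_0=3, p_0 = 3*1 + 0 = 3, q_0 = 3*0 + 1 = 1.
  i=1: a_1=1, p_1 = 1*3 + 1 = 4, q_1 = 1*1 + 0 = 1.
  i=2: a_2=8, p_2 = 8*4 + 3 = 35, q_2 = 8*1 + 1 = 9.
  i=3: a_3=9, p_3 = 9*35 + 4 = 319, q_3 = 9*9 + 1 = 82.
q_3 = 82 > 54, so the last convergent with denominator <= 54 is p_2/q_2 = 35/9.
The closest fraction with denominator <= 54 is either p_2/q_2 or the intermediate fraction (k*p_2 + p_1)/(k*q_2 + q_1) with the largest k >= 1 whose denominator stays <= 54; these approach x as k grows, and every other convergent or intermediate fraction in range is farther away.
Largest k: floor((54 - q_1)/q_2) = floor((54 - 1)/9) = 5.
That gives (5*35 + 4)/(5*9 + 1) = 179/46.
Compare the errors: |x - 35/9| = |1027*9 - 35*264|/(264*9) = 3/2376, and |x - 179/46| = |1027*46 - 179*264|/(264*46) = 14/12144.
Cross-multiplying, 14*2376 = 33264 < 36432 = 3*12144, so 14/12144 is smaller: the intermediate fraction 179/46 is closer to x than 35/9.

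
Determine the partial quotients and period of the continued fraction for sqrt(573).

Write x_i = (sqrt(573) + m_i)/d_i with (m_0, d_0) = (0, 1). a_0 = floor(sqrt(573)) = 23, since 23^2 = 529 <= 573 < 576 = 24^2.
Iterate m_{i+1} = d_i*a_i - m_i, d_{i+1} = (573 - m_{i+1}^2)/d_i, a_{i+1} = floor((a_0 + m_{i+1})/d_{i+1}):
  m_1 = 1*23 - 0 = 23, d_1 = (573 - 23^2)/1 = 44/1 = 44, a_1 = floor((23 + 23)/44) = 1.
  m_2 = 44*1 - 23 = 21, d_2 = (573 - 21^2)/44 = 132/44 = 3, a_2 = floor((23 + 21)/3) = 14.
  m_3 = 3*14 - 21 = 21, d_3 = (573 - 21^2)/3 = 132/3 = 44, a_3 = floor((23 + 21)/44) = 1.
  m_4 = 44*1 - 21 = 23, d_4 = (573 - 23^2)/44 = 44/44 = 1, a_4 = floor((23 + 23)/1) = 46.
  m_5 = 1*46 - 23 = 23, d_5 = (573 - 23^2)/1 = 44/1 = 44: (m_5, d_5) = (m_1, d_1) = (23, 44), so from here the quotients repeat a_1, ..., a_4; the period length is 4.
Hence the expansion of sqrt(573) is a_0 = 23 followed by the repeating block 1, 14, 1, 46 (period 4).

[23; (1, 14, 1, 46)]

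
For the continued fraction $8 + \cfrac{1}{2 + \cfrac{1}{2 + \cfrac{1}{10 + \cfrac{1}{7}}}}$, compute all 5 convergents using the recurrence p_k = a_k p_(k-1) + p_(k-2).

Using the convergent recurrence p_i = a_i*p_{i-1} + p_{i-2}, q_i = a_i*q_{i-1} + q_{i-2} with p_{-2}=0, p_{-1}=1, q_{-2}=1, q_{-1}=0:
  i=0: a_0=8, p_0 = 8*1 + 0 = 8, q_0 = 8*0 + 1 = 1.
  i=1: a_1=2, p_1 = 2*8 + 1 = 17, q_1 = 2*1 + 0 = 2.
  i=2: a_2=2, p_2 = 2*17 + 8 = 42, q_2 = 2*2 + 1 = 5.
  i=3: a_3=10, p_3 = 10*42 + 17 = 437, q_3 = 10*5 + 2 = 52.
  i=4: a_4=7, p_4 = 7*437 + 42 = 3101, q_4 = 7*52 + 5 = 369.

8/1, 17/2, 42/5, 437/52, 3101/369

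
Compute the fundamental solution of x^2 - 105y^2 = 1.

First expand sqrt(105) as a continued fraction. With x_i = (sqrt(105) + m_i)/d_i and (m_0, d_0) = (0, 1): a_0 = floor(sqrt(105)) = 10, since 10^2 = 100 <= 105 < 121 = 11^2.
Iterate m_{i+1} = d_i*a_i - m_i, d_{i+1} = (105 - m_{i+1}^2)/d_i, a_{i+1} = floor((a_0 + m_{i+1})/d_{i+1}):
  m_1 = 1*10 - 0 = 10, d_1 = (105 - 10^2)/1 = 5/1 = 5, a_1 = floor((10 + 10)/5) = 4.
  m_2 = 5*4 - 10 = 10, d_2 = (105 - 10^2)/5 = 5/5 = 1, a_2 = floor((10 + 10)/1) = 20.
  m_3 = 1*20 - 10 = 10, d_3 = (105 - 10^2)/1 = 5/1 = 5: (m_3, d_3) = (m_1, d_1) = (10, 5), so from here the quotients repeat a_1, a_2; the period length is 2.
So sqrt(105) = [10; (4, 20)] with period length k = 2.
k is even, so the fundamental solution of x^2 - 105y^2 = 1 is (p_{k-1}, q_{k-1}) = (p_1, q_1); compute convergents through index 1.
Convergents (p_i = a_i*p_{i-1} + p_{i-2}, q_i = a_i*q_{i-1} + q_{i-2} with p_{-2}=0, p_{-1}=1, q_{-2}=1, q_{-1}=0):
  i=0: a_0=10, p_0 = 10*1 + 0 = 10, q_0 = 10*0 + 1 = 1.
  i=1: a_1=4, p_1 = 4*10 + 1 = 41, q_1 = 4*1 + 0 = 4.
Check: 41^2 - 105*4^2 = 1681 - 1680 = 1, so (x, y) = (41, 4) solves the equation, and by the theorem it is the least positive solution.

(x, y) = (41, 4)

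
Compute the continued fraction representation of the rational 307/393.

[0; 1, 3, 1, 1, 3, 12]

Run the Euclidean algorithm on 307 and 393; the successive quotients are the partial quotients a_0, a_1, ... (each step inverts the fractional part left over by the previous one):
  307 = 0*393 + 307, so a_0 = 0.
  393 = 1*307 + 86, so a_1 = 1.
  307 = 3*86 + 49, so a_2 = 3.
  86 = 1*49 + 37, so a_3 = 1.
  49 = 1*37 + 12, so a_4 = 1.
  37 = 3*12 + 1, so a_5 = 3.
  12 = 12*1 + 0, so a_6 = 12.
The remainder reaches 0 after 7 divisions, so the expansion has 7 partial quotients, read off in order.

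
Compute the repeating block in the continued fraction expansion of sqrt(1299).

[36; (24, 72)]

Write x_i = (sqrt(1299) + m_i)/d_i with (m_0, d_0) = (0, 1). a_0 = floor(sqrt(1299)) = 36, since 36^2 = 1296 <= 1299 < 1369 = 37^2.
Iterate m_{i+1} = d_i*a_i - m_i, d_{i+1} = (1299 - m_{i+1}^2)/d_i, a_{i+1} = floor((a_0 + m_{i+1})/d_{i+1}):
  m_1 = 1*36 - 0 = 36, d_1 = (1299 - 36^2)/1 = 3/1 = 3, a_1 = floor((36 + 36)/3) = 24.
  m_2 = 3*24 - 36 = 36, d_2 = (1299 - 36^2)/3 = 3/3 = 1, a_2 = floor((36 + 36)/1) = 72.
  m_3 = 1*72 - 36 = 36, d_3 = (1299 - 36^2)/1 = 3/1 = 3: (m_3, d_3) = (m_1, d_1) = (36, 3), so from here the quotients repeat a_1, a_2; the period length is 2.
Hence the expansion of sqrt(1299) is a_0 = 36 followed by the repeating block 24, 72 (period 2).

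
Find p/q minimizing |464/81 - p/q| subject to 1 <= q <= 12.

63/11

Expand x = 464/81 as a continued fraction with the Euclidean algorithm:
  464 = 5*81 + 59, so a_0 = 5.
  81 = 1*59 + 22, so a_1 = 1.
  59 = 2*22 + 15, so a_2 = 2.
  22 = 1*15 + 7, so a_3 = 1.
  15 = 2*7 + 1, so a_4 = 2.
  7 = 7*1 + 0, so a_5 = 7.
so x = [5; 1, 2, 1, 2, 7].
Convergents (p_i = a_i*p_{i-1} + p_{i-2}, q_i = a_i*q_{i-1} + q_{i-2} with p_{-2}=0, p_{-1}=1, q_{-2}=1, q_{-1}=0), until the denominator exceeds 12:
  i=0: a_0=5, p_0 = 5*1 + 0 = 5, q_0 = 5*0 + 1 = 1.
  i=1: a_1=1, p_1 = 1*5 + 1 = 6, q_1 = 1*1 + 0 = 1.
  i=2: a_2=2, p_2 = 2*6 + 5 = 17, q_2 = 2*1 + 1 = 3.
  i=3: a_3=1, p_3 = 1*17 + 6 = 23, q_3 = 1*3 + 1 = 4.
  i=4: a_4=2, p_4 = 2*23 + 17 = 63, q_4 = 2*4 + 3 = 11.
  i=5: a_5=7, p_5 = 7*63 + 23 = 464, q_5 = 7*11 + 4 = 81.
q_5 = 81 > 12, so the last convergent with denominator <= 12 is p_4/q_4 = 63/11.
The closest fraction with denominator <= 12 is either p_4/q_4 or the intermediate fraction (k*p_4 + p_3)/(k*q_4 + q_3) with the largest k >= 1 whose denominator stays <= 12; these approach x as k grows, and every other convergent or intermediate fraction in range is farther away.
Largest k: floor((12 - q_3)/q_4) = floor((12 - 4)/11) = 0.
Since k = 0, no intermediate fraction beyond p_4/q_4 has denominator <= 12, so the convergent 63/11 is the closest (its error is |464*11 - 63*81|/(81*11) = 1/891).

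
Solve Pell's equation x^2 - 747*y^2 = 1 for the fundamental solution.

(x, y) = (82, 3)

First expand sqrt(747) as a continued fraction. With x_i = (sqrt(747) + m_i)/d_i and (m_0, d_0) = (0, 1): a_0 = floor(sqrt(747)) = 27, since 27^2 = 729 <= 747 < 784 = 28^2.
Iterate m_{i+1} = d_i*a_i - m_i, d_{i+1} = (747 - m_{i+1}^2)/d_i, a_{i+1} = floor((a_0 + m_{i+1})/d_{i+1}):
  m_1 = 1*27 - 0 = 27, d_1 = (747 - 27^2)/1 = 18/1 = 18, a_1 = floor((27 + 27)/18) = 3.
  m_2 = 18*3 - 27 = 27, d_2 = (747 - 27^2)/18 = 18/18 = 1, a_2 = floor((27 + 27)/1) = 54.
  m_3 = 1*54 - 27 = 27, d_3 = (747 - 27^2)/1 = 18/1 = 18: (m_3, d_3) = (m_1, d_1) = (27, 18), so from here the quotients repeat a_1, a_2; the period length is 2.
So sqrt(747) = [27; (3, 54)] with period length k = 2.
k is even, so the fundamental solution of x^2 - 747y^2 = 1 is (p_{k-1}, q_{k-1}) = (p_1, q_1); compute convergents through index 1.
Convergents (p_i = a_i*p_{i-1} + p_{i-2}, q_i = a_i*q_{i-1} + q_{i-2} with p_{-2}=0, p_{-1}=1, q_{-2}=1, q_{-1}=0):
  i=0: a_0=27, p_0 = 27*1 + 0 = 27, q_0 = 27*0 + 1 = 1.
  i=1: a_1=3, p_1 = 3*27 + 1 = 82, q_1 = 3*1 + 0 = 3.
Check: 82^2 - 747*3^2 = 6724 - 6723 = 1, so (x, y) = (82, 3) solves the equation, and by the theorem it is the least positive solution.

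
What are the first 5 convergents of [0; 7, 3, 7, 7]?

0/1, 1/7, 3/22, 22/161, 157/1149

Using the convergent recurrence p_i = a_i*p_{i-1} + p_{i-2}, q_i = a_i*q_{i-1} + q_{i-2} with p_{-2}=0, p_{-1}=1, q_{-2}=1, q_{-1}=0:
  i=0: a_0=0, p_0 = 0*1 + 0 = 0, q_0 = 0*0 + 1 = 1.
  i=1: a_1=7, p_1 = 7*0 + 1 = 1, q_1 = 7*1 + 0 = 7.
  i=2: a_2=3, p_2 = 3*1 + 0 = 3, q_2 = 3*7 + 1 = 22.
  i=3: a_3=7, p_3 = 7*3 + 1 = 22, q_3 = 7*22 + 7 = 161.
  i=4: a_4=7, p_4 = 7*22 + 3 = 157, q_4 = 7*161 + 22 = 1149.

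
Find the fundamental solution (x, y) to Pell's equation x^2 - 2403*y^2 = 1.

First expand sqrt(2403) as a continued fraction. With x_i = (sqrt(2403) + m_i)/d_i and (m_0, d_0) = (0, 1): a_0 = floor(sqrt(2403)) = 49, since 49^2 = 2401 <= 2403 < 2500 = 50^2.
Iterate m_{i+1} = d_i*a_i - m_i, d_{i+1} = (2403 - m_{i+1}^2)/d_i, a_{i+1} = floor((a_0 + m_{i+1})/d_{i+1}):
  m_1 = 1*49 - 0 = 49, d_1 = (2403 - 49^2)/1 = 2/1 = 2, a_1 = floor((49 + 49)/2) = 49.
  m_2 = 2*49 - 49 = 49, d_2 = (2403 - 49^2)/2 = 2/2 = 1, a_2 = floor((49 + 49)/1) = 98.
  m_3 = 1*98 - 49 = 49, d_3 = (2403 - 49^2)/1 = 2/1 = 2: (m_3, d_3) = (m_1, d_1) = (49, 2), so from here the quotients repeat a_1, a_2; the period length is 2.
So sqrt(2403) = [49; (49, 98)] with period length k = 2.
k is even, so the fundamental solution of x^2 - 2403y^2 = 1 is (p_{k-1}, q_{k-1}) = (p_1, q_1); compute convergents through index 1.
Convergents (p_i = a_i*p_{i-1} + p_{i-2}, q_i = a_i*q_{i-1} + q_{i-2} with p_{-2}=0, p_{-1}=1, q_{-2}=1, q_{-1}=0):
  i=0: a_0=49, p_0 = 49*1 + 0 = 49, q_0 = 49*0 + 1 = 1.
  i=1: a_1=49, p_1 = 49*49 + 1 = 2402, q_1 = 49*1 + 0 = 49.
Check: 2402^2 - 2403*49^2 = 5769604 - 5769603 = 1, so (x, y) = (2402, 49) solves the equation, and by the theorem it is the least positive solution.

(x, y) = (2402, 49)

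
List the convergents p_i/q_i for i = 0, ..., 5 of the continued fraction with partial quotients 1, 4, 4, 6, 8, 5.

Using the convergent recurrence p_i = a_i*p_{i-1} + p_{i-2}, q_i = a_i*q_{i-1} + q_{i-2} with p_{-2}=0, p_{-1}=1, q_{-2}=1, q_{-1}=0:
  i=0: a_0=1, p_0 = 1*1 + 0 = 1, q_0 = 1*0 + 1 = 1.
  i=1: a_1=4, p_1 = 4*1 + 1 = 5, q_1 = 4*1 + 0 = 4.
  i=2: a_2=4, p_2 = 4*5 + 1 = 21, q_2 = 4*4 + 1 = 17.
  i=3: a_3=6, p_3 = 6*21 + 5 = 131, q_3 = 6*17 + 4 = 106.
  i=4: a_4=8, p_4 = 8*131 + 21 = 1069, q_4 = 8*106 + 17 = 865.
  i=5: a_5=5, p_5 = 5*1069 + 131 = 5476, q_5 = 5*865 + 106 = 4431.

1/1, 5/4, 21/17, 131/106, 1069/865, 5476/4431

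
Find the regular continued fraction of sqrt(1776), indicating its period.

Write x_i = (sqrt(1776) + m_i)/d_i with (m_0, d_0) = (0, 1). a_0 = floor(sqrt(1776)) = 42, since 42^2 = 1764 <= 1776 < 1849 = 43^2.
Iterate m_{i+1} = d_i*a_i - m_i, d_{i+1} = (1776 - m_{i+1}^2)/d_i, a_{i+1} = floor((a_0 + m_{i+1})/d_{i+1}):
  m_1 = 1*42 - 0 = 42, d_1 = (1776 - 42^2)/1 = 12/1 = 12, a_1 = floor((42 + 42)/12) = 7.
  m_2 = 12*7 - 42 = 42, d_2 = (1776 - 42^2)/12 = 12/12 = 1, a_2 = floor((42 + 42)/1) = 84.
  m_3 = 1*84 - 42 = 42, d_3 = (1776 - 42^2)/1 = 12/1 = 12: (m_3, d_3) = (m_1, d_1) = (42, 12), so from here the quotients repeat a_1, a_2; the period length is 2.
Hence the expansion of sqrt(1776) is a_0 = 42 followed by the repeating block 7, 84 (period 2).

[42; (7, 84)]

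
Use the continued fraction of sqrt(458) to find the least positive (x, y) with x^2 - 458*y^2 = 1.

(x, y) = (22899, 1070)

First expand sqrt(458) as a continued fraction. With x_i = (sqrt(458) + m_i)/d_i and (m_0, d_0) = (0, 1): a_0 = floor(sqrt(458)) = 21, since 21^2 = 441 <= 458 < 484 = 22^2.
Iterate m_{i+1} = d_i*a_i - m_i, d_{i+1} = (458 - m_{i+1}^2)/d_i, a_{i+1} = floor((a_0 + m_{i+1})/d_{i+1}):
  m_1 = 1*21 - 0 = 21, d_1 = (458 - 21^2)/1 = 17/1 = 17, a_1 = floor((21 + 21)/17) = 2.
  m_2 = 17*2 - 21 = 13, d_2 = (458 - 13^2)/17 = 289/17 = 17, a_2 = floor((21 + 13)/17) = 2.
  m_3 = 17*2 - 13 = 21, d_3 = (458 - 21^2)/17 = 17/17 = 1, a_3 = floor((21 + 21)/1) = 42.
  m_4 = 1*42 - 21 = 21, d_4 = (458 - 21^2)/1 = 17/1 = 17: (m_4, d_4) = (m_1, d_1) = (21, 17), so from here the quotients repeat a_1, ..., a_3; the period length is 3.
So sqrt(458) = [21; (2, 2, 42)] with period length k = 3.
k is odd, so (p_{k-1}, q_{k-1}) only solves x^2 - 458y^2 = -1 and the fundamental solution of x^2 - 458y^2 = 1 is (p_{2k-1}, q_{2k-1}) = (p_5, q_5); compute convergents through index 5, running through the period twice.
Convergents (p_i = a_i*p_{i-1} + p_{i-2}, q_i = a_i*q_{i-1} + q_{i-2} with p_{-2}=0, p_{-1}=1, q_{-2}=1, q_{-1}=0):
  i=0: a_0=21, p_0 = 21*1 + 0 = 21, q_0 = 21*0 + 1 = 1.
  i=1: a_1=2, p_1 = 2*21 + 1 = 43, q_1 = 2*1 + 0 = 2.
  i=2: a_2=2, p_2 = 2*43 + 21 = 107, q_2 = 2*2 + 1 = 5.
  i=3: a_3=42, p_3 = 42*107 + 43 = 4537, q_3 = 42*5 + 2 = 212.
  i=4: a_4=2, p_4 = 2*4537 + 107 = 9181, q_4 = 2*212 + 5 = 429.
  i=5: a_5=2, p_5 = 2*9181 + 4537 = 22899, q_5 = 2*429 + 212 = 1070.
Indeed p_2^2 - 458*q_2^2 = 11449 - 11450 = -1, not +1.
Check: 22899^2 - 458*1070^2 = 524364201 - 524364200 = 1, so (x, y) = (22899, 1070) solves the equation, and by the theorem it is the least positive solution.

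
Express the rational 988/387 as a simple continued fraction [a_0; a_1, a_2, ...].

Run the Euclidean algorithm on 988 and 387; the successive quotients are the partial quotients a_0, a_1, ... (each step inverts the fractional part left over by the previous one):
  988 = 2*387 + 214, so a_0 = 2.
  387 = 1*214 + 173, so a_1 = 1.
  214 = 1*173 + 41, so a_2 = 1.
  173 = 4*41 + 9, so a_3 = 4.
  41 = 4*9 + 5, so a_4 = 4.
  9 = 1*5 + 4, so a_5 = 1.
  5 = 1*4 + 1, so a_6 = 1.
  4 = 4*1 + 0, so a_7 = 4.
The remainder reaches 0 after 8 divisions, so the expansion has 8 partial quotients, read off in order.

[2; 1, 1, 4, 4, 1, 1, 4]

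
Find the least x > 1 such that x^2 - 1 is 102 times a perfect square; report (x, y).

First expand sqrt(102) as a continued fraction. With x_i = (sqrt(102) + m_i)/d_i and (m_0, d_0) = (0, 1): a_0 = floor(sqrt(102)) = 10, since 10^2 = 100 <= 102 < 121 = 11^2.
Iterate m_{i+1} = d_i*a_i - m_i, d_{i+1} = (102 - m_{i+1}^2)/d_i, a_{i+1} = floor((a_0 + m_{i+1})/d_{i+1}):
  m_1 = 1*10 - 0 = 10, d_1 = (102 - 10^2)/1 = 2/1 = 2, a_1 = floor((10 + 10)/2) = 10.
  m_2 = 2*10 - 10 = 10, d_2 = (102 - 10^2)/2 = 2/2 = 1, a_2 = floor((10 + 10)/1) = 20.
  m_3 = 1*20 - 10 = 10, d_3 = (102 - 10^2)/1 = 2/1 = 2: (m_3, d_3) = (m_1, d_1) = (10, 2), so from here the quotients repeat a_1, a_2; the period length is 2.
So sqrt(102) = [10; (10, 20)] with period length k = 2.
k is even, so the fundamental solution of x^2 - 102y^2 = 1 is (p_{k-1}, q_{k-1}) = (p_1, q_1); compute convergents through index 1.
Convergents (p_i = a_i*p_{i-1} + p_{i-2}, q_i = a_i*q_{i-1} + q_{i-2} with p_{-2}=0, p_{-1}=1, q_{-2}=1, q_{-1}=0):
  i=0: a_0=10, p_0 = 10*1 + 0 = 10, q_0 = 10*0 + 1 = 1.
  i=1: a_1=10, p_1 = 10*10 + 1 = 101, q_1 = 10*1 + 0 = 10.
Check: 101^2 - 102*10^2 = 10201 - 10200 = 1, so (x, y) = (101, 10) solves the equation, and by the theorem it is the least positive solution.

(x, y) = (101, 10)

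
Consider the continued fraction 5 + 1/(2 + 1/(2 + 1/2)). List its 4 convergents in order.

Using the convergent recurrence p_i = a_i*p_{i-1} + p_{i-2}, q_i = a_i*q_{i-1} + q_{i-2} with p_{-2}=0, p_{-1}=1, q_{-2}=1, q_{-1}=0:
  i=0: a_0=5, p_0 = 5*1 + 0 = 5, q_0 = 5*0 + 1 = 1.
  i=1: a_1=2, p_1 = 2*5 + 1 = 11, q_1 = 2*1 + 0 = 2.
  i=2: a_2=2, p_2 = 2*11 + 5 = 27, q_2 = 2*2 + 1 = 5.
  i=3: a_3=2, p_3 = 2*27 + 11 = 65, q_3 = 2*5 + 2 = 12.

5/1, 11/2, 27/5, 65/12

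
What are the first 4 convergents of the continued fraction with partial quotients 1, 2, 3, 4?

Using the convergent recurrence p_i = a_i*p_{i-1} + p_{i-2}, q_i = a_i*q_{i-1} + q_{i-2} with p_{-2}=0, p_{-1}=1, q_{-2}=1, q_{-1}=0:
  i=0: a_0=1, p_0 = 1*1 + 0 = 1, q_0 = 1*0 + 1 = 1.
  i=1: a_1=2, p_1 = 2*1 + 1 = 3, q_1 = 2*1 + 0 = 2.
  i=2: a_2=3, p_2 = 3*3 + 1 = 10, q_2 = 3*2 + 1 = 7.
  i=3: a_3=4, p_3 = 4*10 + 3 = 43, q_3 = 4*7 + 2 = 30.

1/1, 3/2, 10/7, 43/30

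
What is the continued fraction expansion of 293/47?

[6; 4, 3, 1, 2]

Run the Euclidean algorithm on 293 and 47; the successive quotients are the partial quotients a_0, a_1, ... (each step inverts the fractional part left over by the previous one):
  293 = 6*47 + 11, so a_0 = 6.
  47 = 4*11 + 3, so a_1 = 4.
  11 = 3*3 + 2, so a_2 = 3.
  3 = 1*2 + 1, so a_3 = 1.
  2 = 2*1 + 0, so a_4 = 2.
The remainder reaches 0 after 5 divisions, so the expansion has 5 partial quotients, read off in order.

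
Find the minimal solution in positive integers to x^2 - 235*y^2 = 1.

(x, y) = (46, 3)

First expand sqrt(235) as a continued fraction. With x_i = (sqrt(235) + m_i)/d_i and (m_0, d_0) = (0, 1): a_0 = floor(sqrt(235)) = 15, since 15^2 = 225 <= 235 < 256 = 16^2.
Iterate m_{i+1} = d_i*a_i - m_i, d_{i+1} = (235 - m_{i+1}^2)/d_i, a_{i+1} = floor((a_0 + m_{i+1})/d_{i+1}):
  m_1 = 1*15 - 0 = 15, d_1 = (235 - 15^2)/1 = 10/1 = 10, a_1 = floor((15 + 15)/10) = 3.
  m_2 = 10*3 - 15 = 15, d_2 = (235 - 15^2)/10 = 10/10 = 1, a_2 = floor((15 + 15)/1) = 30.
  m_3 = 1*30 - 15 = 15, d_3 = (235 - 15^2)/1 = 10/1 = 10: (m_3, d_3) = (m_1, d_1) = (15, 10), so from here the quotients repeat a_1, a_2; the period length is 2.
So sqrt(235) = [15; (3, 30)] with period length k = 2.
k is even, so the fundamental solution of x^2 - 235y^2 = 1 is (p_{k-1}, q_{k-1}) = (p_1, q_1); compute convergents through index 1.
Convergents (p_i = a_i*p_{i-1} + p_{i-2}, q_i = a_i*q_{i-1} + q_{i-2} with p_{-2}=0, p_{-1}=1, q_{-2}=1, q_{-1}=0):
  i=0: a_0=15, p_0 = 15*1 + 0 = 15, q_0 = 15*0 + 1 = 1.
  i=1: a_1=3, p_1 = 3*15 + 1 = 46, q_1 = 3*1 + 0 = 3.
Check: 46^2 - 235*3^2 = 2116 - 2115 = 1, so (x, y) = (46, 3) solves the equation, and by the theorem it is the least positive solution.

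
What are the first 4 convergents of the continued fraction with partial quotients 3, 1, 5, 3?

3/1, 4/1, 23/6, 73/19

Using the convergent recurrence p_i = a_i*p_{i-1} + p_{i-2}, q_i = a_i*q_{i-1} + q_{i-2} with p_{-2}=0, p_{-1}=1, q_{-2}=1, q_{-1}=0:
  i=0: a_0=3, p_0 = 3*1 + 0 = 3, q_0 = 3*0 + 1 = 1.
  i=1: a_1=1, p_1 = 1*3 + 1 = 4, q_1 = 1*1 + 0 = 1.
  i=2: a_2=5, p_2 = 5*4 + 3 = 23, q_2 = 5*1 + 1 = 6.
  i=3: a_3=3, p_3 = 3*23 + 4 = 73, q_3 = 3*6 + 1 = 19.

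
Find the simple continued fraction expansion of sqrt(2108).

[45; (1, 10, 2, 22, 2, 10, 1, 90)]

Write x_i = (sqrt(2108) + m_i)/d_i with (m_0, d_0) = (0, 1). a_0 = floor(sqrt(2108)) = 45, since 45^2 = 2025 <= 2108 < 2116 = 46^2.
Iterate m_{i+1} = d_i*a_i - m_i, d_{i+1} = (2108 - m_{i+1}^2)/d_i, a_{i+1} = floor((a_0 + m_{i+1})/d_{i+1}):
  m_1 = 1*45 - 0 = 45, d_1 = (2108 - 45^2)/1 = 83/1 = 83, a_1 = floor((45 + 45)/83) = 1.
  m_2 = 83*1 - 45 = 38, d_2 = (2108 - 38^2)/83 = 664/83 = 8, a_2 = floor((45 + 38)/8) = 10.
  m_3 = 8*10 - 38 = 42, d_3 = (2108 - 42^2)/8 = 344/8 = 43, a_3 = floor((45 + 42)/43) = 2.
  m_4 = 43*2 - 42 = 44, d_4 = (2108 - 44^2)/43 = 172/43 = 4, a_4 = floor((45 + 44)/4) = 22.
  m_5 = 4*22 - 44 = 44, d_5 = (2108 - 44^2)/4 = 172/4 = 43, a_5 = floor((45 + 44)/43) = 2.
  m_6 = 43*2 - 44 = 42, d_6 = (2108 - 42^2)/43 = 344/43 = 8, a_6 = floor((45 + 42)/8) = 10.
  m_7 = 8*10 - 42 = 38, d_7 = (2108 - 38^2)/8 = 664/8 = 83, a_7 = floor((45 + 38)/83) = 1.
  m_8 = 83*1 - 38 = 45, d_8 = (2108 - 45^2)/83 = 83/83 = 1, a_8 = floor((45 + 45)/1) = 90.
  m_9 = 1*90 - 45 = 45, d_9 = (2108 - 45^2)/1 = 83/1 = 83: (m_9, d_9) = (m_1, d_1) = (45, 83), so from here the quotients repeat a_1, ..., a_8; the period length is 8.
Hence the expansion of sqrt(2108) is a_0 = 45 followed by the repeating block 1, 10, 2, 22, 2, 10, 1, 90 (period 8).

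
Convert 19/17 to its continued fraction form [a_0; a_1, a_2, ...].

[1; 8, 2]

Run the Euclidean algorithm on 19 and 17; the successive quotients are the partial quotients a_0, a_1, ... (each step inverts the fractional part left over by the previous one):
  19 = 1*17 + 2, so a_0 = 1.
  17 = 8*2 + 1, so a_1 = 8.
  2 = 2*1 + 0, so a_2 = 2.
The remainder reaches 0 after 3 divisions, so the expansion has 3 partial quotients, read off in order.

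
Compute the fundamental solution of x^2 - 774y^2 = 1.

First expand sqrt(774) as a continued fraction. With x_i = (sqrt(774) + m_i)/d_i and (m_0, d_0) = (0, 1): a_0 = floor(sqrt(774)) = 27, since 27^2 = 729 <= 774 < 784 = 28^2.
Iterate m_{i+1} = d_i*a_i - m_i, d_{i+1} = (774 - m_{i+1}^2)/d_i, a_{i+1} = floor((a_0 + m_{i+1})/d_{i+1}):
  m_1 = 1*27 - 0 = 27, d_1 = (774 - 27^2)/1 = 45/1 = 45, a_1 = floor((27 + 27)/45) = 1.
  m_2 = 45*1 - 27 = 18, d_2 = (774 - 18^2)/45 = 450/45 = 10, a_2 = floor((27 + 18)/10) = 4.
  m_3 = 10*4 - 18 = 22, d_3 = (774 - 22^2)/10 = 290/10 = 29, a_3 = floor((27 + 22)/29) = 1.
  m_4 = 29*1 - 22 = 7, d_4 = (774 - 7^2)/29 = 725/29 = 25, a_4 = floor((27 + 7)/25) = 1.
  m_5 = 25*1 - 7 = 18, d_5 = (774 - 18^2)/25 = 450/25 = 18, a_5 = floor((27 + 18)/18) = 2.
  m_6 = 18*2 - 18 = 18, d_6 = (774 - 18^2)/18 = 450/18 = 25, a_6 = floor((27 + 18)/25) = 1.
  m_7 = 25*1 - 18 = 7, d_7 = (774 - 7^2)/25 = 725/25 = 29, a_7 = floor((27 + 7)/29) = 1.
  m_8 = 29*1 - 7 = 22, d_8 = (774 - 22^2)/29 = 290/29 = 10, a_8 = floor((27 + 22)/10) = 4.
  m_9 = 10*4 - 22 = 18, d_9 = (774 - 18^2)/10 = 450/10 = 45, a_9 = floor((27 + 18)/45) = 1.
  m_10 = 45*1 - 18 = 27, d_10 = (774 - 27^2)/45 = 45/45 = 1, a_10 = floor((27 + 27)/1) = 54.
  m_11 = 1*54 - 27 = 27, d_11 = (774 - 27^2)/1 = 45/1 = 45: (m_11, d_11) = (m_1, d_1) = (27, 45), so from here the quotients repeat a_1, ..., a_10; the period length is 10.
So sqrt(774) = [27; (1, 4, 1, 1, 2, 1, 1, 4, 1, 54)] with period length k = 10.
k is even, so the fundamental solution of x^2 - 774y^2 = 1 is (p_{k-1}, q_{k-1}) = (p_9, q_9); compute convergents through index 9.
Convergents (p_i = a_i*p_{i-1} + p_{i-2}, q_i = a_i*q_{i-1} + q_{i-2} with p_{-2}=0, p_{-1}=1, q_{-2}=1, q_{-1}=0):
  i=0: a_0=27, p_0 = 27*1 + 0 = 27, q_0 = 27*0 + 1 = 1.
  i=1: a_1=1, p_1 = 1*27 + 1 = 28, q_1 = 1*1 + 0 = 1.
  i=2: a_2=4, p_2 = 4*28 + 27 = 139, q_2 = 4*1 + 1 = 5.
  i=3: a_3=1, p_3 = 1*139 + 28 = 167, q_3 = 1*5 + 1 = 6.
  i=4: a_4=1, p_4 = 1*167 + 139 = 306, q_4 = 1*6 + 5 = 11.
  i=5: a_5=2, p_5 = 2*306 + 167 = 779, q_5 = 2*11 + 6 = 28.
  i=6: a_6=1, p_6 = 1*779 + 306 = 1085, q_6 = 1*28 + 11 = 39.
  i=7: a_7=1, p_7 = 1*1085 + 779 = 1864, q_7 = 1*39 + 28 = 67.
  i=8: a_8=4, p_8 = 4*1864 + 1085 = 8541, q_8 = 4*67 + 39 = 307.
  i=9: a_9=1, p_9 = 1*8541 + 1864 = 10405, q_9 = 1*307 + 67 = 374.
Check: 10405^2 - 774*374^2 = 108264025 - 108264024 = 1, so (x, y) = (10405, 374) solves the equation, and by the theorem it is the least positive solution.

(x, y) = (10405, 374)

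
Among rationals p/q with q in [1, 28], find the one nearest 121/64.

17/9

Expand x = 121/64 as a continued fraction with the Euclidean algorithm:
  121 = 1*64 + 57, so a_0 = 1.
  64 = 1*57 + 7, so a_1 = 1.
  57 = 8*7 + 1, so a_2 = 8.
  7 = 7*1 + 0, so a_3 = 7.
so x = [1; 1, 8, 7].
Convergents (p_i = a_i*p_{i-1} + p_{i-2}, q_i = a_i*q_{i-1} + q_{i-2} with p_{-2}=0, p_{-1}=1, q_{-2}=1, q_{-1}=0), until the denominator exceeds 28:
  i=0: a_0=1, p_0 = 1*1 + 0 = 1, q_0 = 1*0 + 1 = 1.
  i=1: a_1=1, p_1 = 1*1 + 1 = 2, q_1 = 1*1 + 0 = 1.
  i=2: a_2=8, p_2 = 8*2 + 1 = 17, q_2 = 8*1 + 1 = 9.
  i=3: a_3=7, p_3 = 7*17 + 2 = 121, q_3 = 7*9 + 1 = 64.
q_3 = 64 > 28, so the last convergent with denominator <= 28 is p_2/q_2 = 17/9.
The closest fraction with denominator <= 28 is either p_2/q_2 or the intermediate fraction (k*p_2 + p_1)/(k*q_2 + q_1) with the largest k >= 1 whose denominator stays <= 28; these approach x as k grows, and every other convergent or intermediate fraction in range is farther away.
Largest k: floor((28 - q_1)/q_2) = floor((28 - 1)/9) = 3.
That gives (3*17 + 2)/(3*9 + 1) = 53/28.
Compare the errors: |x - 17/9| = |121*9 - 17*64|/(64*9) = 1/576, and |x - 53/28| = |121*28 - 53*64|/(64*28) = 4/1792.
Cross-multiplying, 1*1792 = 1792 < 2304 = 4*576, so 1/576 is smaller: the convergent 17/9 is closer to x than 53/28.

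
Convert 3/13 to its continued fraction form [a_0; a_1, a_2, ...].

Run the Euclidean algorithm on 3 and 13; the successive quotients are the partial quotients a_0, a_1, ... (each step inverts the fractional part left over by the previous one):
  3 = 0*13 + 3, so a_0 = 0.
  13 = 4*3 + 1, so a_1 = 4.
  3 = 3*1 + 0, so a_2 = 3.
The remainder reaches 0 after 3 divisions, so the expansion has 3 partial quotients, read off in order.

[0; 4, 3]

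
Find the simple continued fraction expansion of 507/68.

Run the Euclidean algorithm on 507 and 68; the successive quotients are the partial quotients a_0, a_1, ... (each step inverts the fractional part left over by the previous one):
  507 = 7*68 + 31, so a_0 = 7.
  68 = 2*31 + 6, so a_1 = 2.
  31 = 5*6 + 1, so a_2 = 5.
  6 = 6*1 + 0, so a_3 = 6.
The remainder reaches 0 after 4 divisions, so the expansion has 4 partial quotients, read off in order.

[7; 2, 5, 6]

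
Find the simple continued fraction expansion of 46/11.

[4; 5, 2]

Run the Euclidean algorithm on 46 and 11; the successive quotients are the partial quotients a_0, a_1, ... (each step inverts the fractional part left over by the previous one):
  46 = 4*11 + 2, so a_0 = 4.
  11 = 5*2 + 1, so a_1 = 5.
  2 = 2*1 + 0, so a_2 = 2.
The remainder reaches 0 after 3 divisions, so the expansion has 3 partial quotients, read off in order.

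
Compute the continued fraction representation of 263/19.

Run the Euclidean algorithm on 263 and 19; the successive quotients are the partial quotients a_0, a_1, ... (each step inverts the fractional part left over by the previous one):
  263 = 13*19 + 16, so a_0 = 13.
  19 = 1*16 + 3, so a_1 = 1.
  16 = 5*3 + 1, so a_2 = 5.
  3 = 3*1 + 0, so a_3 = 3.
The remainder reaches 0 after 4 divisions, so the expansion has 4 partial quotients, read off in order.

[13; 1, 5, 3]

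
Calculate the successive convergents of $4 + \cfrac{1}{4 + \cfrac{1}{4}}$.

4/1, 17/4, 72/17

Using the convergent recurrence p_i = a_i*p_{i-1} + p_{i-2}, q_i = a_i*q_{i-1} + q_{i-2} with p_{-2}=0, p_{-1}=1, q_{-2}=1, q_{-1}=0:
  i=0: a_0=4, p_0 = 4*1 + 0 = 4, q_0 = 4*0 + 1 = 1.
  i=1: a_1=4, p_1 = 4*4 + 1 = 17, q_1 = 4*1 + 0 = 4.
  i=2: a_2=4, p_2 = 4*17 + 4 = 72, q_2 = 4*4 + 1 = 17.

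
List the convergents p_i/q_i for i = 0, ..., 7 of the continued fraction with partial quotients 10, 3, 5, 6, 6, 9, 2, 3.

Using the convergent recurrence p_i = a_i*p_{i-1} + p_{i-2}, q_i = a_i*q_{i-1} + q_{i-2} with p_{-2}=0, p_{-1}=1, q_{-2}=1, q_{-1}=0:
  i=0: a_0=10, p_0 = 10*1 + 0 = 10, q_0 = 10*0 + 1 = 1.
  i=1: a_1=3, p_1 = 3*10 + 1 = 31, q_1 = 3*1 + 0 = 3.
  i=2: a_2=5, p_2 = 5*31 + 10 = 165, q_2 = 5*3 + 1 = 16.
  i=3: a_3=6, p_3 = 6*165 + 31 = 1021, q_3 = 6*16 + 3 = 99.
  i=4: a_4=6, p_4 = 6*1021 + 165 = 6291, q_4 = 6*99 + 16 = 610.
  i=5: a_5=9, p_5 = 9*6291 + 1021 = 57640, q_5 = 9*610 + 99 = 5589.
  i=6: a_6=2, p_6 = 2*57640 + 6291 = 121571, q_6 = 2*5589 + 610 = 11788.
  i=7: a_7=3, p_7 = 3*121571 + 57640 = 422353, q_7 = 3*11788 + 5589 = 40953.

10/1, 31/3, 165/16, 1021/99, 6291/610, 57640/5589, 121571/11788, 422353/40953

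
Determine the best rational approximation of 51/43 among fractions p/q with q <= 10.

6/5

Expand x = 51/43 as a continued fraction with the Euclidean algorithm:
  51 = 1*43 + 8, so a_0 = 1.
  43 = 5*8 + 3, so a_1 = 5.
  8 = 2*3 + 2, so a_2 = 2.
  3 = 1*2 + 1, so a_3 = 1.
  2 = 2*1 + 0, so a_4 = 2.
so x = [1; 5, 2, 1, 2].
Convergents (p_i = a_i*p_{i-1} + p_{i-2}, q_i = a_i*q_{i-1} + q_{i-2} with p_{-2}=0, p_{-1}=1, q_{-2}=1, q_{-1}=0), until the denominator exceeds 10:
  i=0: a_0=1, p_0 = 1*1 + 0 = 1, q_0 = 1*0 + 1 = 1.
  i=1: a_1=5, p_1 = 5*1 + 1 = 6, q_1 = 5*1 + 0 = 5.
  i=2: a_2=2, p_2 = 2*6 + 1 = 13, q_2 = 2*5 + 1 = 11.
q_2 = 11 > 10, so the last convergent with denominator <= 10 is p_1/q_1 = 6/5.
The closest fraction with denominator <= 10 is either p_1/q_1 or the intermediate fraction (k*p_1 + p_0)/(k*q_1 + q_0) with the largest k >= 1 whose denominator stays <= 10; these approach x as k grows, and every other convergent or intermediate fraction in range is farther away.
Largest k: floor((10 - q_0)/q_1) = floor((10 - 1)/5) = 1.
That gives (1*6 + 1)/(1*5 + 1) = 7/6.
Compare the errors: |x - 6/5| = |51*5 - 6*43|/(43*5) = 3/215, and |x - 7/6| = |51*6 - 7*43|/(43*6) = 5/258.
Cross-multiplying, 3*258 = 774 < 1075 = 5*215, so 3/215 is smaller: the convergent 6/5 is closer to x than 7/6.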